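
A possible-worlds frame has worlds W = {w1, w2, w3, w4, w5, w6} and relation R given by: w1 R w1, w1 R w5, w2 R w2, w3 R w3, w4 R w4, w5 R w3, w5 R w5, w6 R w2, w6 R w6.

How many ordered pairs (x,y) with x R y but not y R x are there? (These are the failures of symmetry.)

3

Enumerating: (w1,w5), (w5,w3), (w6,w2).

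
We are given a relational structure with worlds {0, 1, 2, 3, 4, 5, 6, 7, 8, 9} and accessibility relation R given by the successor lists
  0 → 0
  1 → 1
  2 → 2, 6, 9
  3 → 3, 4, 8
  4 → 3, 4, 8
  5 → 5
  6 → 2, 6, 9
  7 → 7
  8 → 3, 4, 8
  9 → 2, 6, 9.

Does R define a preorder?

Reflexive: yes — every world is R-related to itself.
Transitive: yes — every two-step R-path is closed by a direct edge.
So R is a preorder.

Yes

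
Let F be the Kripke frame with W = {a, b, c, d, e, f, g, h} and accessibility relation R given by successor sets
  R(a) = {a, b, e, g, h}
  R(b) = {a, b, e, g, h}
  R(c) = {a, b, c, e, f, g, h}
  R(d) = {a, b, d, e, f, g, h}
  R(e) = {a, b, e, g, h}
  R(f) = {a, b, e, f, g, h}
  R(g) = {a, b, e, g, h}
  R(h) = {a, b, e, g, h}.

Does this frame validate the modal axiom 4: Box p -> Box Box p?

The schema 4 characterises exactly the transitive frames.
Transitive: yes — every two-step R-path is closed by a direct edge.

Yes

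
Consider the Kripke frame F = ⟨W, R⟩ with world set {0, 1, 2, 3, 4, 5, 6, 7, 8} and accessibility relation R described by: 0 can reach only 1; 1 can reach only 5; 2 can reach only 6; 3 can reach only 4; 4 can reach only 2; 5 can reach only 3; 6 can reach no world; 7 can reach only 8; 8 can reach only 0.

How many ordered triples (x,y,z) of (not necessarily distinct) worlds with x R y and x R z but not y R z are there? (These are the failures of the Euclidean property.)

Enumerating: (0,1,1), (1,5,5), (2,6,6), (3,4,4), (4,2,2), (5,3,3), (7,8,8), (8,0,0).

8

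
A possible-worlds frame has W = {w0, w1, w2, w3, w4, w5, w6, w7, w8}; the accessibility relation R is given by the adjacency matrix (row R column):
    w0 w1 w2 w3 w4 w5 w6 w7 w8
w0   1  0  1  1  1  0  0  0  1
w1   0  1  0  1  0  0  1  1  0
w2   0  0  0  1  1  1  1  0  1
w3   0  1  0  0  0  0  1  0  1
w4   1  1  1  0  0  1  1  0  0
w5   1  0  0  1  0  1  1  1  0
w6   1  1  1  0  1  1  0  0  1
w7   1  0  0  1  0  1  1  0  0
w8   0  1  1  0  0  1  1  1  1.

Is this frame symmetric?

Symmetric: no — w0 R w2 but not w2 R w0.

No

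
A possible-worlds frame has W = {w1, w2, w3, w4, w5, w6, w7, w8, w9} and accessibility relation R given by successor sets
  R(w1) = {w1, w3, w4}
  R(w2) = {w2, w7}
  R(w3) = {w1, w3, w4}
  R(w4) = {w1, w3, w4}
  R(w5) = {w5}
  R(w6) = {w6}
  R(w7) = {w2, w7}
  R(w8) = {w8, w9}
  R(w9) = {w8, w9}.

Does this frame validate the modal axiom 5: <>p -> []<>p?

By correspondence theory, 5 is valid on a frame iff R is Euclidean.
Euclidean: yes — any two successors of a common world are R-related.

Yes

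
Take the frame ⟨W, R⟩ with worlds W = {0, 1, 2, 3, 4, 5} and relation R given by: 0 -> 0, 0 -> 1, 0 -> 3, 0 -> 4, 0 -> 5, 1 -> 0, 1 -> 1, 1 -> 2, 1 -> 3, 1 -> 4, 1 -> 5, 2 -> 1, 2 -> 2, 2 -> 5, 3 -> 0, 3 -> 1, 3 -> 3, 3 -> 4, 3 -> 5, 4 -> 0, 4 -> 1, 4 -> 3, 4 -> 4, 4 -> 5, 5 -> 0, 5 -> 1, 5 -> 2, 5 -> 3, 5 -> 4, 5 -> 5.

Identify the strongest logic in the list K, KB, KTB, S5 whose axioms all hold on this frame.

KTB

Symmetric (axiom B): yes — every pair in R has its reverse in R.
Reflexive (axiom T): yes — every world is R-related to itself.
Euclidean (axiom 5): no — 1 R 0 and 1 R 2, but not 0 R 2.
So F validates K, KB, KTB; S5 would additionally require R to be Euclidean. The strongest is KTB.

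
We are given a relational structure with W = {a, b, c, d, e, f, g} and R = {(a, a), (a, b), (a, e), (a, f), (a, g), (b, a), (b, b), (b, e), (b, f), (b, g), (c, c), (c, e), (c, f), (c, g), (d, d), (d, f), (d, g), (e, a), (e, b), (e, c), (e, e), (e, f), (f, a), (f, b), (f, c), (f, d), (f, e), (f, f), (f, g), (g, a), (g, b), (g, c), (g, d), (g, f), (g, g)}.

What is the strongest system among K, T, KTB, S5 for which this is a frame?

KTB

Reflexive (axiom T): yes — every world is R-related to itself.
Symmetric (axiom B): yes — every pair in R has its reverse in R.
Euclidean (axiom 5): no — a R e and a R g, but not e R g.
So F validates K, T, KTB; S5 would additionally require R to be Euclidean. The strongest is KTB.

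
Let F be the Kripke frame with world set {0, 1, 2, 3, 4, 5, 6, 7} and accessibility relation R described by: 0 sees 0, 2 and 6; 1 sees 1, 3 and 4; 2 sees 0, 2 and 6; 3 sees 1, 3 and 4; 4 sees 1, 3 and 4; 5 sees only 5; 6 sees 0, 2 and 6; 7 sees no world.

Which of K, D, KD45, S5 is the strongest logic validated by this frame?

Serial (axiom D): no — 7 has no R-successor.
Euclidean (axiom 5): yes — any two successors of a common world are R-related.
Transitive (axiom 4): yes — every two-step R-path is closed by a direct edge.
Reflexive (axiom T): no — 7 is not related to itself.
So F validates K; D would additionally require R to be serial. The strongest is K.

K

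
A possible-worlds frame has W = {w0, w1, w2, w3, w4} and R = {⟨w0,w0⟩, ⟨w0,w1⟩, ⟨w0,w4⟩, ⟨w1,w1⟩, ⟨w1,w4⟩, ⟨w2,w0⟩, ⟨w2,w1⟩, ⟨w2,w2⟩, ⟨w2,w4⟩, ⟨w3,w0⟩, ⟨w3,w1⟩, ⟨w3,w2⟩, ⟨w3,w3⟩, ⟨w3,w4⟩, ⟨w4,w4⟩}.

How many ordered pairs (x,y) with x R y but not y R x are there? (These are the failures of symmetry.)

10

Enumerating: (w0,w1), (w0,w4), (w1,w4), (w2,w0), (w2,w1), (w2,w4), (w3,w0), (w3,w1), (w3,w2), (w3,w4).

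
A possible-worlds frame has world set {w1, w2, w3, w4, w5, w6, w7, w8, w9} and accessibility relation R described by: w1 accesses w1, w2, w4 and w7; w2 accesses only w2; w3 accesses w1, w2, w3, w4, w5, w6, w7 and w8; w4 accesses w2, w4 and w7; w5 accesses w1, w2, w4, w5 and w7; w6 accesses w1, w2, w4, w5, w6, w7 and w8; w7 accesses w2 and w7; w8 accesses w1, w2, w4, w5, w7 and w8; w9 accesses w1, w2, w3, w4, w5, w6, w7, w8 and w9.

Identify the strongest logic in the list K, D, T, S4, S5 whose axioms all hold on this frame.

Serial (axiom D): yes — every world has a successor (e.g. w1 R w1).
Reflexive (axiom T): yes — every world is R-related to itself.
Transitive (axiom 4): yes — every two-step R-path is closed by a direct edge.
Euclidean (axiom 5): no — w1 R w2 and w1 R w4, but not w2 R w4.
So F validates K, D, T, S4; S5 would additionally require R to be Euclidean. The strongest is S4.

S4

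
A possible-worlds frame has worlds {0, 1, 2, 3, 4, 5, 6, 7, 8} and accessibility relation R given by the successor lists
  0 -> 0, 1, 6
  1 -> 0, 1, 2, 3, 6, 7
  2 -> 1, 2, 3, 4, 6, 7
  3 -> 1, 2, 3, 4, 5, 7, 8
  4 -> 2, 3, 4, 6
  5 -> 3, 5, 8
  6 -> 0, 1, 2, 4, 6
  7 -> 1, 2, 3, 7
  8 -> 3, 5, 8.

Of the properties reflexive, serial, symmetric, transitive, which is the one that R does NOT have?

transitive

Reflexive: yes — every world is R-related to itself.
Serial: yes — every world has a successor (e.g. 0 R 0).
Symmetric: yes — every pair in R has its reverse in R.
Transitive: no — 0 R 1 and 1 R 2, but not 0 R 2.
Only transitive fails.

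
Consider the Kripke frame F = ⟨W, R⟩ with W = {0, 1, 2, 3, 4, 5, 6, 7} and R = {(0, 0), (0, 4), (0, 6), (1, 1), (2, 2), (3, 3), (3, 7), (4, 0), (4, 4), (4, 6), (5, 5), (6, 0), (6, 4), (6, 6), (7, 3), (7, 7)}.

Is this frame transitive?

Transitive: yes — every two-step R-path is closed by a direct edge.

Yes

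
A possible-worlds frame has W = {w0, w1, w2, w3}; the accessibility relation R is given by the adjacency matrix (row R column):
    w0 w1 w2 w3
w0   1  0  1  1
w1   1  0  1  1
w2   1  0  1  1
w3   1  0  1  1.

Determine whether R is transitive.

Transitive: yes — every two-step R-path is closed by a direct edge.

Yes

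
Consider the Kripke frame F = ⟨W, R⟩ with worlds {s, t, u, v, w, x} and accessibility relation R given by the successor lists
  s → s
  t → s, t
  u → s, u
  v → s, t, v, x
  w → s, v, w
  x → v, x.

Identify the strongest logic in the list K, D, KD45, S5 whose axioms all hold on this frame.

Serial (axiom D): yes — every world has a successor (e.g. s R s).
Euclidean (axiom 5): no — v R s and v R t, but not s R t.
Transitive (axiom 4): no — w R v and v R t, but not w R t.
Reflexive (axiom T): yes — every world is R-related to itself.
So F validates K, D; KD45 would additionally require R to be Euclidean and transitive. The strongest is D.

D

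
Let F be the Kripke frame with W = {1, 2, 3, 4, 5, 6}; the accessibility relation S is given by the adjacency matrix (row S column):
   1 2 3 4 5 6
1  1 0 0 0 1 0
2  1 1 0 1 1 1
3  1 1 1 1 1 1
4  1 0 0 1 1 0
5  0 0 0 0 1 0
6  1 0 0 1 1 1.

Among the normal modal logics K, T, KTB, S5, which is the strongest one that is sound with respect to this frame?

T

Reflexive (axiom T): yes — every world is S-related to itself.
Symmetric (axiom B): no — 1 S 5 but not 5 S 1.
Euclidean (axiom 5): no — 2 S 1 and 2 S 4, but not 1 S 4.
So F validates K, T; KTB would additionally require S to be symmetric. The strongest is T.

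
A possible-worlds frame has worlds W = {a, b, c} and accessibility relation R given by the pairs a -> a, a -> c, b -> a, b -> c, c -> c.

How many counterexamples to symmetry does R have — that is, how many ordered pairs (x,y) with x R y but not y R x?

Enumerating: (a,c), (b,a), (b,c).

3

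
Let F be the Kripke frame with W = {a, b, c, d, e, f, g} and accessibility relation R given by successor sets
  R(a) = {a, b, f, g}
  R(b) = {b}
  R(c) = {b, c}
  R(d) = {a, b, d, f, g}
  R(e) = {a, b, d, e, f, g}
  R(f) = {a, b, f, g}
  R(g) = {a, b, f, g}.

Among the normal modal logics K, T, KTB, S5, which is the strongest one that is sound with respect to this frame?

Reflexive (axiom T): yes — every world is R-related to itself.
Symmetric (axiom B): no — a R b but not b R a.
Euclidean (axiom 5): no — a R b and a R f, but not b R f.
So F validates K, T; KTB would additionally require R to be symmetric. The strongest is T.

T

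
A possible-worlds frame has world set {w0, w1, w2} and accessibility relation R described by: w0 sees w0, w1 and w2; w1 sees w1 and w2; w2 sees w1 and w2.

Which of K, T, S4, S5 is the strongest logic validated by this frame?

Reflexive (axiom T): yes — every world is R-related to itself.
Transitive (axiom 4): yes — every two-step R-path is closed by a direct edge.
Euclidean (axiom 5): no — w0 R w1 and w0 R w0, but not w1 R w0.
So F validates K, T, S4; S5 would additionally require R to be Euclidean. The strongest is S4.

S4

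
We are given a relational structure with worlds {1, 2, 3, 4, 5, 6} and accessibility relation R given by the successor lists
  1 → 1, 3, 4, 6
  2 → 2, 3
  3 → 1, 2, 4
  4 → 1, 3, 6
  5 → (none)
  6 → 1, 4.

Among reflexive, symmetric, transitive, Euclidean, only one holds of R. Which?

Reflexive: no — 3 is not related to itself.
Symmetric: yes — every pair in R has its reverse in R.
Transitive: no — 1 R 3 and 3 R 2, but not 1 R 2.
Euclidean: no — 1 R 3 and 1 R 6, but not 3 R 6.
Only symmetric holds.

symmetric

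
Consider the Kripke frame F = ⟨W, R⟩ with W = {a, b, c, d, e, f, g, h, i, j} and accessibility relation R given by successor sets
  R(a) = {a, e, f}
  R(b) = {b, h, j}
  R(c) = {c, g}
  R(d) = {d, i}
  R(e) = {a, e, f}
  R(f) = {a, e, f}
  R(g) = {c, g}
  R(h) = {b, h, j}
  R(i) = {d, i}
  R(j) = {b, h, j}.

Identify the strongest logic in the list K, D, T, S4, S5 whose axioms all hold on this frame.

Serial (axiom D): yes — every world has a successor (e.g. a R a).
Reflexive (axiom T): yes — every world is R-related to itself.
Transitive (axiom 4): yes — every two-step R-path is closed by a direct edge.
Euclidean (axiom 5): yes — any two successors of a common world are R-related.
So F validates K, D, T, S4, S5. The strongest is S5.

S5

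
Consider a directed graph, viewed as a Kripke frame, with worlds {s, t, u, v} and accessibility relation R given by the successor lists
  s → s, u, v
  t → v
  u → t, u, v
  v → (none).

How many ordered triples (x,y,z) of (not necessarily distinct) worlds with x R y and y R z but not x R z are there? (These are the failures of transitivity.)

1

Enumerating: (s,u,t).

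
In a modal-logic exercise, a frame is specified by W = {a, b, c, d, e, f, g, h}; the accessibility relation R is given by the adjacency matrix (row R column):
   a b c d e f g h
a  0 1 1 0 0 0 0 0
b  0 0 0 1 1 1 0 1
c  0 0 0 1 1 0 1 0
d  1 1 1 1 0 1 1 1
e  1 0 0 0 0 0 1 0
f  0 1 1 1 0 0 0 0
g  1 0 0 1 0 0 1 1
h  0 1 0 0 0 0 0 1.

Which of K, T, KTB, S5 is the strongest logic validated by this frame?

Reflexive (axiom T): no — a is not related to itself.
Symmetric (axiom B): no — a R b but not b R a.
Euclidean (axiom 5): no — a R b and a R c, but not b R c.
So F validates K; T would additionally require R to be reflexive. The strongest is K.

K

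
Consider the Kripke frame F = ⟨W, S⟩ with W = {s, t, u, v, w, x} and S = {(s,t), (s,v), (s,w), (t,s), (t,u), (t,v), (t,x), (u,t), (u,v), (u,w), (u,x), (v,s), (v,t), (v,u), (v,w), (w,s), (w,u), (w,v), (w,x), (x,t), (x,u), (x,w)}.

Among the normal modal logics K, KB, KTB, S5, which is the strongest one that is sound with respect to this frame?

KB

Symmetric (axiom B): yes — every pair in S has its reverse in S.
Reflexive (axiom T): no — s is not related to itself.
Euclidean (axiom 5): no — s S t and s S w, but not t S w.
So F validates K, KB; KTB would additionally require S to be reflexive. The strongest is KB.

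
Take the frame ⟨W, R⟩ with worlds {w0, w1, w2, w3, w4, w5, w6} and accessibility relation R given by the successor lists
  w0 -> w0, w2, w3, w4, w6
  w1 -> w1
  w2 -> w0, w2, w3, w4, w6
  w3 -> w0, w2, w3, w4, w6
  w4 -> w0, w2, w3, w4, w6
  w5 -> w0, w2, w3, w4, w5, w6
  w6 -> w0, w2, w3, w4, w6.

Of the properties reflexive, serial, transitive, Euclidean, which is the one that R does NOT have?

Reflexive: yes — every world is R-related to itself.
Serial: yes — every world has a successor (e.g. w0 R w0).
Transitive: yes — every two-step R-path is closed by a direct edge.
Euclidean: no — w5 R w0 and w5 R w5, but not w0 R w5.
Only Euclidean fails.

Euclidean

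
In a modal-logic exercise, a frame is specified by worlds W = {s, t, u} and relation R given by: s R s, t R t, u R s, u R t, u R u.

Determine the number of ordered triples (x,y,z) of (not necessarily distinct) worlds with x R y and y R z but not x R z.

R is transitive; there are no such tuples.

0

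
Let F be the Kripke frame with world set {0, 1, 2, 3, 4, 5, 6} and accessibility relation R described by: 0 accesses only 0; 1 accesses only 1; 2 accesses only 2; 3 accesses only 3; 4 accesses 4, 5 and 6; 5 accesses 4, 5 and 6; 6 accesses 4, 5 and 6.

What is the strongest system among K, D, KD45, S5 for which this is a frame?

Serial (axiom D): yes — every world has a successor (e.g. 0 R 0).
Euclidean (axiom 5): yes — any two successors of a common world are R-related.
Transitive (axiom 4): yes — every two-step R-path is closed by a direct edge.
Reflexive (axiom T): yes — every world is R-related to itself.
So F validates K, D, KD45, S5. The strongest is S5.

S5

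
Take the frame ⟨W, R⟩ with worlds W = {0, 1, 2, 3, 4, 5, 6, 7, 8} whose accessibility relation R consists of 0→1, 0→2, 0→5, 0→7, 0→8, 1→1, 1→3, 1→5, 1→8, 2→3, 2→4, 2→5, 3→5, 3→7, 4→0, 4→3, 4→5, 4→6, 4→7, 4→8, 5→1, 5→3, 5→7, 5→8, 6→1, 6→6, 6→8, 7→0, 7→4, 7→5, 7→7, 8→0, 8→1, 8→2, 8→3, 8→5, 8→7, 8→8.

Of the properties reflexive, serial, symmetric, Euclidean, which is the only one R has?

Reflexive: no — 0 is not related to itself.
Serial: yes — every world has a successor (e.g. 0 R 1).
Symmetric: no — 0 R 1 but not 1 R 0.
Euclidean: no — 0 R 1 and 0 R 2, but not 1 R 2.
Only serial holds.

serial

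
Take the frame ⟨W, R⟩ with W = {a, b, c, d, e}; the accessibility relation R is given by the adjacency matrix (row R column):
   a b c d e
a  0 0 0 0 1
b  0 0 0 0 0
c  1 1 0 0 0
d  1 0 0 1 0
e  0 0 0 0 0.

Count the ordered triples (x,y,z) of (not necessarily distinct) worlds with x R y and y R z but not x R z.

2

Enumerating: (c,a,e), (d,a,e).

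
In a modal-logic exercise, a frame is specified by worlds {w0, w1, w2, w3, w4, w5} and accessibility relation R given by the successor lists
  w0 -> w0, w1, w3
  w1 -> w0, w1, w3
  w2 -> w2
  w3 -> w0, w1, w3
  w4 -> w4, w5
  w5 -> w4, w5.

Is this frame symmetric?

Symmetric: yes — every pair in R has its reverse in R.

Yes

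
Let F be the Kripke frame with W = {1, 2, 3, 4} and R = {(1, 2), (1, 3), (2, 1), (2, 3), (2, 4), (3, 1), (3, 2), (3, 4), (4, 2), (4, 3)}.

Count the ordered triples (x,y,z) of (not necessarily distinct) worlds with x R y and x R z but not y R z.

14

Enumerating: (1,2,2), (1,3,3), (2,1,1), (2,1,4), (2,3,3), (2,4,1), (2,4,4), (3,1,1), (3,1,4), (3,2,2), (3,4,1), (3,4,4), (4,2,2), (4,3,3).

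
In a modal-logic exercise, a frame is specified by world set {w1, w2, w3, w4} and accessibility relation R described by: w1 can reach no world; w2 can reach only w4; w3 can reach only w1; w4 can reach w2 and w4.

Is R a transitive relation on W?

Transitive: no — w2 R w4 and w4 R w2, but not w2 R w2.

No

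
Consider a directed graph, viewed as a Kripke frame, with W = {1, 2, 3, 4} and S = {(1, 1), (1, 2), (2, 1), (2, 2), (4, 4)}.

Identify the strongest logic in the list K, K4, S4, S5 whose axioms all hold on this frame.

Transitive (axiom 4): yes — every two-step S-path is closed by a direct edge.
Reflexive (axiom T): no — 3 is not related to itself.
Euclidean (axiom 5): yes — any two successors of a common world are S-related.
So F validates K, K4; S4 would additionally require S to be reflexive. The strongest is K4.

K4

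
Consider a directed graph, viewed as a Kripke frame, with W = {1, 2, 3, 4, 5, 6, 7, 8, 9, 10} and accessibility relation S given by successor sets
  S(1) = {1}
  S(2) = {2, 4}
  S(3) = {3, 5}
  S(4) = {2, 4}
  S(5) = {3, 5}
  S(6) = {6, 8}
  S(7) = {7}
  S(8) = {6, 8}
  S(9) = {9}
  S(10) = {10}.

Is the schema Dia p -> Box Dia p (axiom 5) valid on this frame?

The schema 5 characterises exactly the Euclidean frames.
Euclidean: yes — any two successors of a common world are S-related.

Yes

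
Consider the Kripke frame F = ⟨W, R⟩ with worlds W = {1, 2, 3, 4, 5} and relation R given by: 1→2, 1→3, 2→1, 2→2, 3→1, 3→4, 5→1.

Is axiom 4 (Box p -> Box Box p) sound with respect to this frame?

No

Axiom 4 corresponds to the accessibility relation being transitive.
Transitive: no — 1 R 3 and 3 R 4, but not 1 R 4.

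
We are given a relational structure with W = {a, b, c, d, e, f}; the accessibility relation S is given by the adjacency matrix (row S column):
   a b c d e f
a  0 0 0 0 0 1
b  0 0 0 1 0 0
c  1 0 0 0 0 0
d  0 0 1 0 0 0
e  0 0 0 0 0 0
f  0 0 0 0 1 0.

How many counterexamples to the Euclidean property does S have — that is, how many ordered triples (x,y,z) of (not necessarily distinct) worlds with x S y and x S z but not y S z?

5

Enumerating: (a,f,f), (b,d,d), (c,a,a), (d,c,c), (f,e,e).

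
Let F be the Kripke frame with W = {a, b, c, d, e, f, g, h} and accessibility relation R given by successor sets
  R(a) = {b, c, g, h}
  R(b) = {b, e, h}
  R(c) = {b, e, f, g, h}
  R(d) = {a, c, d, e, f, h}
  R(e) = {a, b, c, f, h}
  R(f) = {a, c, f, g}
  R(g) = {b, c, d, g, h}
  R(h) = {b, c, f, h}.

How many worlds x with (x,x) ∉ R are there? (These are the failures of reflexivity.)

3

Enumerating: a, c, e.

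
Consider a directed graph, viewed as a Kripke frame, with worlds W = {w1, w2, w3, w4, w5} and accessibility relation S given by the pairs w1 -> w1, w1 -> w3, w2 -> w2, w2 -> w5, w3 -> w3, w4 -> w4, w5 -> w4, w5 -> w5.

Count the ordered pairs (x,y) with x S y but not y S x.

Enumerating: (w1,w3), (w2,w5), (w5,w4).

3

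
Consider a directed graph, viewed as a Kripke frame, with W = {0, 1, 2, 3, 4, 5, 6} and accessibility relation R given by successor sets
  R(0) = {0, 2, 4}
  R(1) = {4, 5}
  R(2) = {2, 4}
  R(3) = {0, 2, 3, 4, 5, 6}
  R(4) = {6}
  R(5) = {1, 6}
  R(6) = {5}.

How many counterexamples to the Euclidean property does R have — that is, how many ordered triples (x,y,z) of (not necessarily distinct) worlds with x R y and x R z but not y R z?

Enumerating: (0,2,0), (0,4,0), (0,4,2), (0,4,4), (1,4,4), (1,4,5), (1,5,4), (1,5,5), (2,4,2), (2,4,4), (3,0,3), (3,0,5), … and 26 more.
Total: 38.

38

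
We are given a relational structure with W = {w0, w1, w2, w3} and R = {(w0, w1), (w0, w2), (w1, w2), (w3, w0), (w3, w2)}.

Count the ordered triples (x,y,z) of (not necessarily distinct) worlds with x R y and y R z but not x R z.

1

Enumerating: (w3,w0,w1).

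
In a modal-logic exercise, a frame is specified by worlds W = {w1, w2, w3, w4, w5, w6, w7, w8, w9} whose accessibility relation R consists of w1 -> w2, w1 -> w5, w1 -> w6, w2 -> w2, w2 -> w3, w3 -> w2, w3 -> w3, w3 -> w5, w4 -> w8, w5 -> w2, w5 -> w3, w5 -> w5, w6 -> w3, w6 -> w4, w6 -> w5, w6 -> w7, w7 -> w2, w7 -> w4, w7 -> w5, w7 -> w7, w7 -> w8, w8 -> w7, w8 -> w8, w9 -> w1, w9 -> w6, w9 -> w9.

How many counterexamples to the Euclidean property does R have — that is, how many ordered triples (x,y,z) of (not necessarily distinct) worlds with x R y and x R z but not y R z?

Enumerating: (w1,w2,w5), (w1,w2,w6), (w1,w5,w6), (w1,w6,w2), (w1,w6,w6), (w3,w2,w5), (w5,w2,w5), (w6,w3,w4), (w6,w3,w7), (w6,w4,w3), (w6,w4,w4), (w6,w4,w5), … and 23 more.
Total: 35.

35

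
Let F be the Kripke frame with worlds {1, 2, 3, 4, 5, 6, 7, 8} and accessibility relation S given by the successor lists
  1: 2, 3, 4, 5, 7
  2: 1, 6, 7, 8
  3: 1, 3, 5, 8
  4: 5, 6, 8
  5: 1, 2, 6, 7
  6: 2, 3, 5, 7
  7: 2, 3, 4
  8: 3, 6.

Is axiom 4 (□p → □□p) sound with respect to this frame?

No

By correspondence theory, 4 is valid on a frame iff S is transitive.
Transitive: no — 1 S 2 and 2 S 6, but not 1 S 6.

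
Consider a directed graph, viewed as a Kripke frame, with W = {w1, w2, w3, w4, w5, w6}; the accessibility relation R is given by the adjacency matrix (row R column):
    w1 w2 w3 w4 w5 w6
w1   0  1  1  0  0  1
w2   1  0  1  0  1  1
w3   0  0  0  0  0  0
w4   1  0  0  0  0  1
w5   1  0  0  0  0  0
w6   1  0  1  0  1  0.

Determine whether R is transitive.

No

Transitive: no — w1 R w2 and w2 R w5, but not w1 R w5.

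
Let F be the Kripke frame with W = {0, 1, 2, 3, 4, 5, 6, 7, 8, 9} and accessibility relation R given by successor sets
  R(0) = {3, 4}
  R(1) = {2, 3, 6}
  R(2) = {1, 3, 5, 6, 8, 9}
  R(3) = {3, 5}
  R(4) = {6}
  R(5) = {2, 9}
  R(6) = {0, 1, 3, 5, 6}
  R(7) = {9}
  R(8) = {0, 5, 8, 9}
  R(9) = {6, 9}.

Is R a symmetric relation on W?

Symmetric: no — 0 R 3 but not 3 R 0.

No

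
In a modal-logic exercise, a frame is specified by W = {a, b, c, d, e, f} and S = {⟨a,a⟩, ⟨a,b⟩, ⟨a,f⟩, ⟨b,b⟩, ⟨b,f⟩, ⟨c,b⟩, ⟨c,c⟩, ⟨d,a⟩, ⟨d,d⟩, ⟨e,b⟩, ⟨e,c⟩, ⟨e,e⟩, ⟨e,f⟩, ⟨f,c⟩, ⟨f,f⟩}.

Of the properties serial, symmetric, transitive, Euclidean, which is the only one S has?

Serial: yes — every world has a successor (e.g. a S a).
Symmetric: no — a S b but not b S a.
Transitive: no — a S f and f S c, but not a S c.
Euclidean: no — a S f and a S b, but not f S b.
Only serial holds.

serial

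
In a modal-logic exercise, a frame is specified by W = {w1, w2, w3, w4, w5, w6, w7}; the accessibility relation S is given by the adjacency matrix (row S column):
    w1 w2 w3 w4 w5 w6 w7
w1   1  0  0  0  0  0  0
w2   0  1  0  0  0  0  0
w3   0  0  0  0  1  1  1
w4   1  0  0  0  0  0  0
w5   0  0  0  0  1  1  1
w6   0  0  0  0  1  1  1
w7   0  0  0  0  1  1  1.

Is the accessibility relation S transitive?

Transitive: yes — every two-step S-path is closed by a direct edge.

Yes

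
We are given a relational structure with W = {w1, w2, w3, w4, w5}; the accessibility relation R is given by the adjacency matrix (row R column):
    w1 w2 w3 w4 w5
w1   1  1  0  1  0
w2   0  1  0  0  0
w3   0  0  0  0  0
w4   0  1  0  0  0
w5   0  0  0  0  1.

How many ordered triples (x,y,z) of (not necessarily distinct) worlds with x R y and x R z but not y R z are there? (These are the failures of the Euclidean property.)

4

Enumerating: (w1,w2,w1), (w1,w2,w4), (w1,w4,w1), (w1,w4,w4).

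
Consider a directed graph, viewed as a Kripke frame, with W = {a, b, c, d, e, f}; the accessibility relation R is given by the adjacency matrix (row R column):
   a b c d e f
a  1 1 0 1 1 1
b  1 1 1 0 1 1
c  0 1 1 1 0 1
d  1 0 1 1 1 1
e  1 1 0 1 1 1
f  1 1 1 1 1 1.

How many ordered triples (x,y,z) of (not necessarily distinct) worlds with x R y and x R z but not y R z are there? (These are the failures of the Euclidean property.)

Enumerating: (a,b,d), (a,d,b), (b,a,c), (b,c,a), (b,c,e), (b,e,c), (c,b,d), (c,d,b), (d,a,c), (d,c,a), (d,c,e), (d,e,c), … and 8 more.
Total: 20.

20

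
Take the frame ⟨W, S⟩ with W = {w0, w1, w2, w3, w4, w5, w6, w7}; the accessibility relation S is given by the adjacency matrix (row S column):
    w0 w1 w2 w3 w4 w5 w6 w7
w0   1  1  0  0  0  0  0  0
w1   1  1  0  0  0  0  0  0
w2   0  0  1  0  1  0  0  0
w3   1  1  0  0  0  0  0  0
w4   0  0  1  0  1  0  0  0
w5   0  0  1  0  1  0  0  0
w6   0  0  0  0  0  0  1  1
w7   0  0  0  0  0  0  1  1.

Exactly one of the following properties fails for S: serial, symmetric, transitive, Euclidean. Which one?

Serial: yes — every world has a successor (e.g. w0 S w0).
Symmetric: no — w3 S w0 but not w0 S w3.
Transitive: yes — every two-step S-path is closed by a direct edge.
Euclidean: yes — any two successors of a common world are S-related.
Only symmetric fails.

symmetric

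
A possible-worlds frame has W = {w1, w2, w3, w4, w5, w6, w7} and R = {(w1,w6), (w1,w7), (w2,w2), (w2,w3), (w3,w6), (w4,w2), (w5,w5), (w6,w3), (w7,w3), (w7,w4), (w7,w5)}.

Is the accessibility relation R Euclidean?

No

Euclidean: no — w1 R w6 and w1 R w7, but not w6 R w7.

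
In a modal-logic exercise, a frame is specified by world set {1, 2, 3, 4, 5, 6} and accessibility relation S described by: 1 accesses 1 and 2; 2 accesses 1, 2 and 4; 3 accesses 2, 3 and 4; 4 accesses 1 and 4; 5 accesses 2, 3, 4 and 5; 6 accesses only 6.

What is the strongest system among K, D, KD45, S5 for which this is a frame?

Serial (axiom D): yes — every world has a successor (e.g. 1 S 1).
Euclidean (axiom 5): no — 2 S 1 and 2 S 4, but not 1 S 4.
Transitive (axiom 4): no — 1 S 2 and 2 S 4, but not 1 S 4.
Reflexive (axiom T): yes — every world is S-related to itself.
So F validates K, D; KD45 would additionally require S to be Euclidean and transitive. The strongest is D.

D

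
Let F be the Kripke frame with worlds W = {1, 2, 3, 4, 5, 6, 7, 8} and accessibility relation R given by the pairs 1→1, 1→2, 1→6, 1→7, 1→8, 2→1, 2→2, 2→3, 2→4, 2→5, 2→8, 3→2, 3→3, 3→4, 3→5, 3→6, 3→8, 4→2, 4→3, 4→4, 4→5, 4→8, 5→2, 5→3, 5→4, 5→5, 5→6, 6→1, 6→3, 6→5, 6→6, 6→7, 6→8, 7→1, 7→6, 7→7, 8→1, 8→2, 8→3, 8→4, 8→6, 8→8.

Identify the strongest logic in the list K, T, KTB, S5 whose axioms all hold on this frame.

Reflexive (axiom T): yes — every world is R-related to itself.
Symmetric (axiom B): yes — every pair in R has its reverse in R.
Euclidean (axiom 5): no — 1 R 2 and 1 R 6, but not 2 R 6.
So F validates K, T, KTB; S5 would additionally require R to be Euclidean. The strongest is KTB.

KTB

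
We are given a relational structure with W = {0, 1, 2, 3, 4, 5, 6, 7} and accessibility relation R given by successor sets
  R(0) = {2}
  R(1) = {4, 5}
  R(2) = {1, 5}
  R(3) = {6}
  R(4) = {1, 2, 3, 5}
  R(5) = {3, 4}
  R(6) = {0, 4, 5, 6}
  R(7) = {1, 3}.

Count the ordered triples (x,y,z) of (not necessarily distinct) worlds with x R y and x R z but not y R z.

Enumerating: (0,2,2), (1,4,4), (1,5,5), (2,1,1), (2,5,1), (2,5,5), (4,1,1), (4,1,2), (4,1,3), (4,2,2), (4,2,3), (4,3,1), … and 23 more.
Total: 35.

35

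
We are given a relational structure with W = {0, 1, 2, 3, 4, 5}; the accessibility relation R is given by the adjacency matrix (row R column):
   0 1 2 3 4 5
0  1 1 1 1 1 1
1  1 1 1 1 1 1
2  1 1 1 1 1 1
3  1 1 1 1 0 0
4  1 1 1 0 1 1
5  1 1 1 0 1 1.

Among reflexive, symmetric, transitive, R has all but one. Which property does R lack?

transitive

Reflexive: yes — every world is R-related to itself.
Symmetric: yes — every pair in R has its reverse in R.
Transitive: no — 3 R 0 and 0 R 4, but not 3 R 4.
Only transitive fails.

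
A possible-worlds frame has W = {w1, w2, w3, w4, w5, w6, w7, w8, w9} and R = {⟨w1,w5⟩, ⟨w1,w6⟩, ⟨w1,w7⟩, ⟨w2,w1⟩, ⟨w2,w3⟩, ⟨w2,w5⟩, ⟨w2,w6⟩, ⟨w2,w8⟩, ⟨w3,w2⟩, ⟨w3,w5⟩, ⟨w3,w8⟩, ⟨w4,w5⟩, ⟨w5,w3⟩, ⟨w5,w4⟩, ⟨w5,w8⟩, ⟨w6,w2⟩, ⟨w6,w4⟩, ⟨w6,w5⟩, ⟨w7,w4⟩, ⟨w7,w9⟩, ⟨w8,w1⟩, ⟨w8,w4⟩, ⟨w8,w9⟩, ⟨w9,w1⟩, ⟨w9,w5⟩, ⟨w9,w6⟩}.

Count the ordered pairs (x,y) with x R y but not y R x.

Enumerating: (w1,w5), (w1,w6), (w1,w7), (w2,w1), (w2,w5), (w2,w8), (w3,w8), (w5,w8), (w6,w4), (w6,w5), (w7,w4), (w7,w9), (w8,w1), (w8,w4), (w8,w9), (w9,w1), (w9,w5), (w9,w6).

18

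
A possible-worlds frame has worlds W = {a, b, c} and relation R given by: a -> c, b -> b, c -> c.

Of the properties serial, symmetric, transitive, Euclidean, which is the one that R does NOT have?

Serial: yes — every world has a successor (e.g. a R c).
Symmetric: no — a R c but not c R a.
Transitive: yes — every two-step R-path is closed by a direct edge.
Euclidean: yes — any two successors of a common world are R-related.
Only symmetric fails.

symmetric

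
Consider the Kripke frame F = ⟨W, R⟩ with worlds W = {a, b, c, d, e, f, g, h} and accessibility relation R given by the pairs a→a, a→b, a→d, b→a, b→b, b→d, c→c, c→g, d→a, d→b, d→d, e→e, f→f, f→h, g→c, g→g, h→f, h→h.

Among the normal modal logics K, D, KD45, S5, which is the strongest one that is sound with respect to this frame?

S5

Serial (axiom D): yes — every world has a successor (e.g. a R a).
Euclidean (axiom 5): yes — any two successors of a common world are R-related.
Transitive (axiom 4): yes — every two-step R-path is closed by a direct edge.
Reflexive (axiom T): yes — every world is R-related to itself.
So F validates K, D, KD45, S5. The strongest is S5.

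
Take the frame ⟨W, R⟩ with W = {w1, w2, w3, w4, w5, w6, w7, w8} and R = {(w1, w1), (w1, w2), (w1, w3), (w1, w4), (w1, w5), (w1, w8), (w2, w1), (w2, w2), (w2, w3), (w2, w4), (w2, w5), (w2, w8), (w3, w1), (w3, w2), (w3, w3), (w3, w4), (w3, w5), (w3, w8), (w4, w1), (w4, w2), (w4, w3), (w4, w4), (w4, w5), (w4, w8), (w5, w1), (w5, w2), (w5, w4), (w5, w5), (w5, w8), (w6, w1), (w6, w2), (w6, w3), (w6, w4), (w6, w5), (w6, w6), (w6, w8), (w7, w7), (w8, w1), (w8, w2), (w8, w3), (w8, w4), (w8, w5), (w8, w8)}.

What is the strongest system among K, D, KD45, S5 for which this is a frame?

D

Serial (axiom D): yes — every world has a successor (e.g. w1 R w1).
Euclidean (axiom 5): no — w1 R w5 and w1 R w3, but not w5 R w3.
Transitive (axiom 4): no — w5 R w1 and w1 R w3, but not w5 R w3.
Reflexive (axiom T): yes — every world is R-related to itself.
So F validates K, D; KD45 would additionally require R to be Euclidean and transitive. The strongest is D.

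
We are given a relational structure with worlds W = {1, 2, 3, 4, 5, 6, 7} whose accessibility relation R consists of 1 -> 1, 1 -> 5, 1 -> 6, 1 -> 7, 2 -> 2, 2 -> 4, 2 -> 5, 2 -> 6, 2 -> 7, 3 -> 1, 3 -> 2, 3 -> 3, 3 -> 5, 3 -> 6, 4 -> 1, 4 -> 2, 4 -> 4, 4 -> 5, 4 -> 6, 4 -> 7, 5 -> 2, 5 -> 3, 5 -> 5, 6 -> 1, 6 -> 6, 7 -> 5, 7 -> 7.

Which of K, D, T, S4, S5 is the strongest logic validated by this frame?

T

Serial (axiom D): yes — every world has a successor (e.g. 1 R 1).
Reflexive (axiom T): yes — every world is R-related to itself.
Transitive (axiom 4): no — 1 R 5 and 5 R 2, but not 1 R 2.
Euclidean (axiom 5): no — 1 R 5 and 1 R 6, but not 5 R 6.
So F validates K, D, T; S4 would additionally require R to be transitive. The strongest is T.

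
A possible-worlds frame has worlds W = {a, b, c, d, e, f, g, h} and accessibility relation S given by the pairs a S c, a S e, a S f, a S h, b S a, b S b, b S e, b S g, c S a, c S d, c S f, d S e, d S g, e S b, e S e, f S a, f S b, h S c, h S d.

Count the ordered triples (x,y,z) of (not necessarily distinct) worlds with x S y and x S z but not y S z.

Enumerating: (a,c,c), (a,c,e), (a,c,h), (a,e,c), (a,e,f), (a,e,h), (a,f,c), (a,f,e), (a,f,f), (a,f,h), (a,h,e), (a,h,f), … and 25 more.
Total: 37.

37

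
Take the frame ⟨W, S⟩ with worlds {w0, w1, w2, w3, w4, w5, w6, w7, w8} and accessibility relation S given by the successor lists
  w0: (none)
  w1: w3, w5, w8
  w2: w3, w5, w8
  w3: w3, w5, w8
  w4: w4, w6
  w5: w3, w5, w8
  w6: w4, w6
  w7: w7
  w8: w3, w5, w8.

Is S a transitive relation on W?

Yes

Transitive: yes — every two-step S-path is closed by a direct edge.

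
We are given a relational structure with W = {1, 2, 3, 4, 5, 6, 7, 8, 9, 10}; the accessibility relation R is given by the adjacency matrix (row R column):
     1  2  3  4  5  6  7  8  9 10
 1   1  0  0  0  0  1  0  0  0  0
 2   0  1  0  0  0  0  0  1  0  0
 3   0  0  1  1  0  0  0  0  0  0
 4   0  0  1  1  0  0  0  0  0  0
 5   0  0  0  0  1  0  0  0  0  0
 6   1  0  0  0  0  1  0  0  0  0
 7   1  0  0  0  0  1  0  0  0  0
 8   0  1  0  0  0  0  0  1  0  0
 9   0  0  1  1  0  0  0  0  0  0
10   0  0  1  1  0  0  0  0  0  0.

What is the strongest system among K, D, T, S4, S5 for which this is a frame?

D

Serial (axiom D): yes — every world has a successor (e.g. 1 R 1).
Reflexive (axiom T): no — 7 is not related to itself.
Transitive (axiom 4): yes — every two-step R-path is closed by a direct edge.
Euclidean (axiom 5): yes — any two successors of a common world are R-related.
So F validates K, D; T would additionally require R to be reflexive. The strongest is D.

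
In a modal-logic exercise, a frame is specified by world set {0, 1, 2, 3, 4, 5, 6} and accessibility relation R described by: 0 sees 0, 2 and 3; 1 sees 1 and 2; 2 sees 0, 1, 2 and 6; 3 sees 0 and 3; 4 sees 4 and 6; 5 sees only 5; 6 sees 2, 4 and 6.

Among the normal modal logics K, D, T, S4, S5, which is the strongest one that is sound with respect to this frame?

Serial (axiom D): yes — every world has a successor (e.g. 0 R 0).
Reflexive (axiom T): yes — every world is R-related to itself.
Transitive (axiom 4): no — 0 R 2 and 2 R 1, but not 0 R 1.
Euclidean (axiom 5): no — 0 R 2 and 0 R 3, but not 2 R 3.
So F validates K, D, T; S4 would additionally require R to be transitive. The strongest is T.

T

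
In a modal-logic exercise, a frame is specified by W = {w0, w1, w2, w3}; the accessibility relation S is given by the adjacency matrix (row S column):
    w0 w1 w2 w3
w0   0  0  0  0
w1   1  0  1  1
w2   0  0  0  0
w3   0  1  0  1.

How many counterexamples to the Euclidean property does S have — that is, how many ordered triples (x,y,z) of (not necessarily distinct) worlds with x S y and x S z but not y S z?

Enumerating: (w1,w0,w0), (w1,w0,w2), (w1,w0,w3), (w1,w2,w0), (w1,w2,w2), (w1,w2,w3), (w1,w3,w0), (w1,w3,w2), (w3,w1,w1).

9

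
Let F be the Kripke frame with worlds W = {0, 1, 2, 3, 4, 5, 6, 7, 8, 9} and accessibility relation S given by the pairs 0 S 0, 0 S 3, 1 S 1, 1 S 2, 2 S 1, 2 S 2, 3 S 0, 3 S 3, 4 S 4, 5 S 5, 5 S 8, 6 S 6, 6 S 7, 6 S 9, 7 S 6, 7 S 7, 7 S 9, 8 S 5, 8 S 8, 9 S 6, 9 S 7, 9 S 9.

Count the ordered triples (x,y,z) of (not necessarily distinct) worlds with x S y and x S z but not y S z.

0

S is Euclidean; there are no such tuples.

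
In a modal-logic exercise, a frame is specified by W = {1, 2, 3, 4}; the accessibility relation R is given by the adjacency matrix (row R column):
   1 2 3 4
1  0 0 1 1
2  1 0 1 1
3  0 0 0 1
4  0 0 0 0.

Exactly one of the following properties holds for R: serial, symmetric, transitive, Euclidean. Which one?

Serial: no — 4 has no R-successor.
Symmetric: no — 1 R 3 but not 3 R 1.
Transitive: yes — every two-step R-path is closed by a direct edge.
Euclidean: no — 1 R 4 and 1 R 3, but not 4 R 3.
Only transitive holds.

transitive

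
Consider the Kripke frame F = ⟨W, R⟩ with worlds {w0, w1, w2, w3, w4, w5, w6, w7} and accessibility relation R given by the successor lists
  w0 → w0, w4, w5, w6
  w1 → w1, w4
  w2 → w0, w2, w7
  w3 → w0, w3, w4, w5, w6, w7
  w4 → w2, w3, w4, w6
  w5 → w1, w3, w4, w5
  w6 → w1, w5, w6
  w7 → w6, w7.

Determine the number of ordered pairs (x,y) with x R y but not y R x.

Enumerating: (w0,w4), (w0,w5), (w0,w6), (w1,w4), (w2,w0), (w2,w7), (w3,w0), (w3,w6), (w3,w7), (w4,w2), (w4,w6), (w5,w1), (w5,w4), (w6,w1), (w6,w5), (w7,w6).

16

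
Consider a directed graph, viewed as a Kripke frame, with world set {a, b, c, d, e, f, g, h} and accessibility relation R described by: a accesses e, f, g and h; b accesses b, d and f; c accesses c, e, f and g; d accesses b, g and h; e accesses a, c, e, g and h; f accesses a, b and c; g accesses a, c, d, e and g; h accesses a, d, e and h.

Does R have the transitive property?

No

Transitive: no — a R e and e R c, but not a R c.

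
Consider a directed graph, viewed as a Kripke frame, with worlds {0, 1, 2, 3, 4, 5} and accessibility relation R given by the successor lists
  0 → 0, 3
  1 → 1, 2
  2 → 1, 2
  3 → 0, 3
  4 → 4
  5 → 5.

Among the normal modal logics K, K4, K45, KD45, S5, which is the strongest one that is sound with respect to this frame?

Transitive (axiom 4): yes — every two-step R-path is closed by a direct edge.
Euclidean (axiom 5): yes — any two successors of a common world are R-related.
Serial (axiom D): yes — every world has a successor (e.g. 0 R 0).
Reflexive (axiom T): yes — every world is R-related to itself.
So F validates K, K4, K45, KD45, S5. The strongest is S5.

S5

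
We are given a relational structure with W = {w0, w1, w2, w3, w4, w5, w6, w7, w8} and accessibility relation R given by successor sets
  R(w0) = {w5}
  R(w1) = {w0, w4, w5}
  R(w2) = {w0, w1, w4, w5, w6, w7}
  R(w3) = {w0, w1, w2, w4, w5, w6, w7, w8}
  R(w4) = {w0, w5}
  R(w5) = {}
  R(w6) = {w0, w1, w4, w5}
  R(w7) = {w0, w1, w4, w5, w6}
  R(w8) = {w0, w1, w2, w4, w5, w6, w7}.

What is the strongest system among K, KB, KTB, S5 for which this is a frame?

K

Symmetric (axiom B): no — w0 R w5 but not w5 R w0.
Reflexive (axiom T): no — w0 is not related to itself.
Euclidean (axiom 5): no — w1 R w0 and w1 R w4, but not w0 R w4.
So F validates K; KB would additionally require R to be symmetric. The strongest is K.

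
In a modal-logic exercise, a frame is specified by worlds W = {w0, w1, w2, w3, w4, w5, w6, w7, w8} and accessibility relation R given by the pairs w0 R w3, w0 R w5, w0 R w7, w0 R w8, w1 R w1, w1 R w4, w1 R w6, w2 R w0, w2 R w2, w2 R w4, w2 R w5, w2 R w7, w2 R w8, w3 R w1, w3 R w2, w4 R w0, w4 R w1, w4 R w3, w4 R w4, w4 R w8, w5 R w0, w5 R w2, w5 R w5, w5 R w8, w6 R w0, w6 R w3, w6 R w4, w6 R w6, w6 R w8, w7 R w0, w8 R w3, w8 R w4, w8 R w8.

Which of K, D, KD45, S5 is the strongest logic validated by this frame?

D

Serial (axiom D): yes — every world has a successor (e.g. w0 R w3).
Euclidean (axiom 5): no — w0 R w3 and w0 R w5, but not w3 R w5.
Transitive (axiom 4): no — w0 R w3 and w3 R w1, but not w0 R w1.
Reflexive (axiom T): no — w0 is not related to itself.
So F validates K, D; KD45 would additionally require R to be Euclidean and transitive. The strongest is D.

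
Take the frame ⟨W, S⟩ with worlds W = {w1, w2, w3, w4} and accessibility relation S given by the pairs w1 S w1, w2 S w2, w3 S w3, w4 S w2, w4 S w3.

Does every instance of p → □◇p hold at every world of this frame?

Axiom B corresponds to the accessibility relation being symmetric.
Symmetric: no — w4 S w2 but not w2 S w4.

No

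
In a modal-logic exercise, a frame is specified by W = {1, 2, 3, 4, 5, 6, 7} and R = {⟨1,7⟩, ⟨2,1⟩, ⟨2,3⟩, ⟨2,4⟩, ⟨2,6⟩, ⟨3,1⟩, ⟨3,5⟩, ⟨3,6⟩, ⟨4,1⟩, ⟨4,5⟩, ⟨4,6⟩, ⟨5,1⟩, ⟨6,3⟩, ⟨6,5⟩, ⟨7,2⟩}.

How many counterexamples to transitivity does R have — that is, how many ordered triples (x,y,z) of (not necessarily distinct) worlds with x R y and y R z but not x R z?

17

Enumerating: (1,7,2), (2,1,7), (2,3,5), (2,4,5), (2,6,5), (3,1,7), (3,6,3), (4,1,7), (4,6,3), (5,1,7), (6,3,1), (6,3,6), (6,5,1), (7,2,1), (7,2,3), (7,2,4), (7,2,6).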